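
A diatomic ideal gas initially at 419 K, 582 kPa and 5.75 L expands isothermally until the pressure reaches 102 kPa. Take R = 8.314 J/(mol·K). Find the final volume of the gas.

32.8 L

Isothermal: T stays 419 K; PV = const ⇒ V₂ = 32.8 L, P₂ = 102 kPa.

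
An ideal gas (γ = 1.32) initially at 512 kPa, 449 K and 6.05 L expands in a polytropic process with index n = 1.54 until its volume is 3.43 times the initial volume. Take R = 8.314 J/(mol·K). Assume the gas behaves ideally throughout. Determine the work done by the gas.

n = P₁V₁/(RT₁) = 512×6.05/(8.314×449) = 0.830 mol.
Polytropic n=1.54: T₂ = T₁(V₁/V₂)^(n−1) = 449×(0.292)^0.54 = 231 K; P₂ = P₁(V₁/V₂)^n = 76.7 kPa.
W = (P₁V₁−P₂V₂)/(n−1) = (512×6.05−76.7×20.8)/0.54 = 2790 J.

2790 J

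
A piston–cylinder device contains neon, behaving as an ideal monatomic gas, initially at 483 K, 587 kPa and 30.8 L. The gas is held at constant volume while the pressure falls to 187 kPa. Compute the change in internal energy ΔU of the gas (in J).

-18500 J

n = P₁V₁/(RT₁) = 587×30.8/(8.314×483) = 4.50 mol.
Isochoric: V stays 30.8 L; P/T = const ⇒ T₂ = 154 K, P₂ = 187 kPa.
For an ideal gas ΔU = nCvΔT with Cv = (3/2)R = 12.5 J/(mol·K).
ΔU = 4.50×12.5×(154−483) = -18500 J.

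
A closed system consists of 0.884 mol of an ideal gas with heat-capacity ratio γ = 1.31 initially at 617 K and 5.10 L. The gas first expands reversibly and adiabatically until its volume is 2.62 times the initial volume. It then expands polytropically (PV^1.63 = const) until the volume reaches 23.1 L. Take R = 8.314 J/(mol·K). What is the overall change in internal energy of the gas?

P₁ = nRT₁/V₁ = 0.884×8.314×617/5.10 = 889 kPa.
Step 1 — Adiabatic: TV^(γ−1) = const ⇒ T₂ = 617×(0.382)^0.310 = 458 K; PV^γ = const ⇒ P₂ = 252 kPa.
ΔU = nCvΔT = 0.884×26.8×(458−617) = -3780 J.
Q = 0 for an adiabatic process, so W = −ΔU = 3780 J.
State after step 1: P = 252 kPa, V = 13.4 L, T = 458 K.
Step 2 — Polytropic n=1.63: T₂ = T₁(V₁/V₂)^(n−1) = 458×(0.578)^0.63 = 324 K; P₂ = P₁(V₁/V₂)^n = 103 kPa.
W = (P₁V₁−P₂V₂)/(n−1) = (252×13.4−103×23.1)/0.63 = 1560 J.
ΔU = nCvΔT = 0.884×26.8×(324−458) = -3170 J.
Q = ΔU + W = -1610 J.
Net over both steps: W = 5330 J, Q = -1610 J, ΔU = -6940 J.

-6940 J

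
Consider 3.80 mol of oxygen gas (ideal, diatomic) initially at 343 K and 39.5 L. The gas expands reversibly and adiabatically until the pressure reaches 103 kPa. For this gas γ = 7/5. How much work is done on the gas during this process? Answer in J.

-6610 J

P₁ = nRT₁/V₁ = 3.80×8.314×343/39.5 = 274 kPa.
Adiabatic: T₂/T₁ = (P₂/P₁)^((γ−1)/γ) ⇒ T₂ = 343×(0.375)^0.286 = 259 K; V₂ = 79.5 L.
ΔU = nCvΔT = 3.80×20.8×(259−343) = -6610 J.
Q = 0 for an adiabatic process, so W = −ΔU = 6610 J.
Work done on the gas = −W_by = -6610 J.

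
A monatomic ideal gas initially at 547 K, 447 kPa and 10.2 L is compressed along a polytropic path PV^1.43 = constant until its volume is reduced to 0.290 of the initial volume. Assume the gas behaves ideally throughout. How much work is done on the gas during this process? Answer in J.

n = P₁V₁/(RT₁) = 447×10.2/(8.314×547) = 1.00 mol.
Polytropic n=1.43: T₂ = T₁(V₁/V₂)^(n−1) = 547×(3.45)^0.43 = 931 K; P₂ = P₁(V₁/V₂)^n = 2620 kPa.
W = (P₁V₁−P₂V₂)/(n−1) = (447×10.2−2620×2.96)/0.43 = -7450 J.
Work done on the gas = −W_by = 7450 J.

7450 J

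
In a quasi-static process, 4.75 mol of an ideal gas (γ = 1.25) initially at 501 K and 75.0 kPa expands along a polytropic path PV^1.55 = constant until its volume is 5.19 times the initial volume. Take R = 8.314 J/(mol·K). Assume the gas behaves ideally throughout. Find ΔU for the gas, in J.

-47100 J

V₁ = nRT₁/P₁ = 4.75×8.314×501/75.0 = 264 L.
Polytropic n=1.55: T₂ = T₁(V₁/V₂)^(n−1) = 501×(0.193)^0.55 = 203 K; P₂ = P₁(V₁/V₂)^n = 5.84 kPa.
For an ideal gas ΔU = nCvΔT with Cv = R/(γ−1) = 33.3 J/(mol·K).
ΔU = 4.75×33.3×(203−501) = -47100 J.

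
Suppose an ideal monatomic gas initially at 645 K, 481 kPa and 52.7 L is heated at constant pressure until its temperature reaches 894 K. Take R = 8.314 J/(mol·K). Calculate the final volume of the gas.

Isobaric: P stays 481 kPa; V/T = const ⇒ T₂ = 894 K, V₂ = 73.0 L.

73.0 L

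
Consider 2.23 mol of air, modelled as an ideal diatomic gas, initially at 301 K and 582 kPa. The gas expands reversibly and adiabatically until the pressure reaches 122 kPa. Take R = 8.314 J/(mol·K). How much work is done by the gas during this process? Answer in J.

5020 J

V₁ = nRT₁/P₁ = 2.23×8.314×301/582 = 9.59 L.
Adiabatic: T₂/T₁ = (P₂/P₁)^((γ−1)/γ) ⇒ T₂ = 301×(0.210)^0.286 = 193 K; V₂ = 29.3 L.
ΔU = nCvΔT = 2.23×20.8×(193−301) = -5020 J.
Q = 0 for an adiabatic process, so W = −ΔU = 5020 J.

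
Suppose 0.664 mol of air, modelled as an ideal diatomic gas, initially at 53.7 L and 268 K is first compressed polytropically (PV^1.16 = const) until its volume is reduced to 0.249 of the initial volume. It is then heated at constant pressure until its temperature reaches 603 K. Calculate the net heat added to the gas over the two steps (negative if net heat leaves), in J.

3800 J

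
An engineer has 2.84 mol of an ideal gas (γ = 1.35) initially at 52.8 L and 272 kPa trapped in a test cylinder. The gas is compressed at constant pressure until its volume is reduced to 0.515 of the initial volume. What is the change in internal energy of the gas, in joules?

T₁ = P₁V₁/(nR) = 272×52.8/(2.84×8.314) = 608 K.
Isobaric: P stays 272 kPa; V/T = const ⇒ T₂ = 313 K, V₂ = 27.2 L.
For an ideal gas ΔU = nCvΔT with Cv = R/(γ−1) = 23.8 J/(mol·K).
ΔU = 2.84×23.8×(313−608) = -19900 J.

-19900 J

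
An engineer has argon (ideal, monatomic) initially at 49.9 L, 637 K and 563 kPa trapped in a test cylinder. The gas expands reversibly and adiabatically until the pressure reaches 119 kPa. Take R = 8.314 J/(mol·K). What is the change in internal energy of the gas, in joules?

n = P₁V₁/(RT₁) = 563×49.9/(8.314×637) = 5.30 mol.
Adiabatic: T₂/T₁ = (P₂/P₁)^((γ−1)/γ) ⇒ T₂ = 637×(0.211)^0.400 = 342 K; V₂ = 127 L.
For an ideal gas ΔU = nCvΔT with Cv = (3/2)R = 12.5 J/(mol·K).
ΔU = 5.30×12.5×(342−637) = -19500 J.

-19500 J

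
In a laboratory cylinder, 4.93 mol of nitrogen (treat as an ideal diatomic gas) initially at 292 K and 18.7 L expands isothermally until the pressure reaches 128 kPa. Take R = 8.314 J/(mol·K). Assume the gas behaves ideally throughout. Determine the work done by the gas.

P₁ = nRT₁/V₁ = 4.93×8.314×292/18.7 = 640 kPa.
Isothermal: T stays 292 K; PV = const ⇒ V₂ = 93.5 L, P₂ = 128 kPa.
W = nRT ln(V₂/V₁) = 4.93×8.314×292×ln(5.00) = 19300 J.

19300 J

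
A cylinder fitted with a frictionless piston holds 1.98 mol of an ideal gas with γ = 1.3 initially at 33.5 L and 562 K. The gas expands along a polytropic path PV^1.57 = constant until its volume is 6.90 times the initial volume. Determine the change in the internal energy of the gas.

P₁ = nRT₁/V₁ = 1.98×8.314×562/33.5 = 276 kPa.
Polytropic n=1.57: T₂ = T₁(V₁/V₂)^(n−1) = 562×(0.145)^0.57 = 187 K; P₂ = P₁(V₁/V₂)^n = 13.3 kPa.
For an ideal gas ΔU = nCvΔT with Cv = R/(γ−1) = 27.7 J/(mol·K).
ΔU = 1.98×27.7×(187−562) = -20600 J.

-20600 J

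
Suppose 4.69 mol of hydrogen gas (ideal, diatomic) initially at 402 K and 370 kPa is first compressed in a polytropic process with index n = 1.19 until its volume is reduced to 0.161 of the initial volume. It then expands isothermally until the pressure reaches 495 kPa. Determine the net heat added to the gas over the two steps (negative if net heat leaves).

23800 J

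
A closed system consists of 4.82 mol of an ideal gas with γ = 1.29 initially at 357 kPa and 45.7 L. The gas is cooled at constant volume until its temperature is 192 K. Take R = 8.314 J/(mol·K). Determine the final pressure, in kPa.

T₁ = P₁V₁/(nR) = 357×45.7/(4.82×8.314) = 407 K.
Isochoric: V stays 45.7 L; P/T = const ⇒ T₂ = 192 K, P₂ = 168 kPa.

168 kPa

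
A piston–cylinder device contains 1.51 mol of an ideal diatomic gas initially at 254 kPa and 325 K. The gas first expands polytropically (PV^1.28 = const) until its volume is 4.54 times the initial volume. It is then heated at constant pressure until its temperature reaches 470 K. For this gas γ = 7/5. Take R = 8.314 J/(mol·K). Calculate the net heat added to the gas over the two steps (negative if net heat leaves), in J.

12800 J

V₁ = nRT₁/P₁ = 1.51×8.314×325/254 = 16.1 L.
Step 1 — Polytropic n=1.28: T₂ = T₁(V₁/V₂)^(n−1) = 325×(0.220)^0.28 = 213 K; P₂ = P₁(V₁/V₂)^n = 36.6 kPa.
W = (P₁V₁−P₂V₂)/(n−1) = (254×16.1−36.6×72.9)/0.28 = 5030 J.
ΔU = nCvΔT = 1.51×20.8×(213−325) = -3520 J.
Q = ΔU + W = 1510 J.
State after step 1: P = 36.6 kPa, V = 72.9 L, T = 213 K.
Step 2 — Isobaric: P stays 36.6 kPa; V/T = const ⇒ T₂ = 470 K, V₂ = 161 L.
W = PΔV = 36.6×(161−72.9) kPa·L = 3230 J.
ΔU = nCvΔT = 1.51×20.8×(470−213) = 8070 J.
Q = ΔU + W = nCpΔT = 11300 J.
Net over both steps: W = 8260 J, Q = 12800 J, ΔU = 4550 J.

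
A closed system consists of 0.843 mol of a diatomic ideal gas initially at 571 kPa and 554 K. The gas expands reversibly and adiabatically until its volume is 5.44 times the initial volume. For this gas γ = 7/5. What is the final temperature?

281 K

V₁ = nRT₁/P₁ = 0.843×8.314×554/571 = 6.80 L.
Adiabatic: TV^(γ−1) = const ⇒ T₂ = 554×(0.184)^0.400 = 281 K; PV^γ = const ⇒ P₂ = 53.3 kPa.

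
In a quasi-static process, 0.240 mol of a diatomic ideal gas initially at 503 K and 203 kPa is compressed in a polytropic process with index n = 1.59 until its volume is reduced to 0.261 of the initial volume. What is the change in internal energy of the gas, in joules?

3030 J

V₁ = nRT₁/P₁ = 0.240×8.314×503/203 = 4.94 L.
Polytropic n=1.59: T₂ = T₁(V₁/V₂)^(n−1) = 503×(3.83)^0.59 = 1110 K; P₂ = P₁(V₁/V₂)^n = 1720 kPa.
For an ideal gas ΔU = nCvΔT with Cv = (5/2)R = 20.8 J/(mol·K).
ΔU = 0.240×20.8×(1110−503) = 3030 J.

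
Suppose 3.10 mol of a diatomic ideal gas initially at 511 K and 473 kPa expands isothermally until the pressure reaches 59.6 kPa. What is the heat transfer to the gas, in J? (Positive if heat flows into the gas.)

V₁ = nRT₁/P₁ = 3.10×8.314×511/473 = 27.8 L.
Isothermal: T stays 511 K; PV = const ⇒ V₂ = 221 L, P₂ = 59.6 kPa.
ΔU = 0 (ideal gas, T constant).
W = nRT ln(V₂/V₁) = 3.10×8.314×511×ln(7.94) = 27300 J.
Q = ΔU + W = 27300 J.

27300 J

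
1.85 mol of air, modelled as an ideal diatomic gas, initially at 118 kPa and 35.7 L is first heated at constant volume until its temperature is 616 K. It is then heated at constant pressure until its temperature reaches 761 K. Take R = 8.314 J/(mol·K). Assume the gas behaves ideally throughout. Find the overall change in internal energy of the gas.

18700 J

T₁ = P₁V₁/(nR) = 118×35.7/(1.85×8.314) = 274 K.
Step 1 — Isochoric: V stays 35.7 L; P/T = const ⇒ T₂ = 616 K, P₂ = 265 kPa.
W = 0 (no volume change).
ΔU = nCvΔT = 1.85×20.8×(616−274) = 13200 J.
Q = ΔU = 13200 J.
State after step 1: P = 265 kPa, V = 35.7 L, T = 616 K.
Step 2 — Isobaric: P stays 265 kPa; V/T = const ⇒ T₂ = 761 K, V₂ = 44.1 L.
W = PΔV = 265×(44.1−35.7) kPa·L = 2230 J.
ΔU = nCvΔT = 1.85×20.8×(761−616) = 5580 J.
Q = ΔU + W = nCpΔT = 7810 J.
Net over both steps: W = 2230 J, Q = 21000 J, ΔU = 18700 J.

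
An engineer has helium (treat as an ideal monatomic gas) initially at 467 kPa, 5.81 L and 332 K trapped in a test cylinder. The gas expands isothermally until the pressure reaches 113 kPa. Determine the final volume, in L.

24.0 L

Isothermal: T stays 332 K; PV = const ⇒ V₂ = 24.0 L, P₂ = 113 kPa.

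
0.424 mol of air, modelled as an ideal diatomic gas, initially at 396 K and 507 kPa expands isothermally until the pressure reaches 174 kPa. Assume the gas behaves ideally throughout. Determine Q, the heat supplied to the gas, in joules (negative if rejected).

1490 J

V₁ = nRT₁/P₁ = 0.424×8.314×396/507 = 2.75 L.
Isothermal: T stays 396 K; PV = const ⇒ V₂ = 8.02 L, P₂ = 174 kPa.
ΔU = 0 (ideal gas, T constant).
W = nRT ln(V₂/V₁) = 0.424×8.314×396×ln(2.91) = 1490 J.
Q = ΔU + W = 1490 J.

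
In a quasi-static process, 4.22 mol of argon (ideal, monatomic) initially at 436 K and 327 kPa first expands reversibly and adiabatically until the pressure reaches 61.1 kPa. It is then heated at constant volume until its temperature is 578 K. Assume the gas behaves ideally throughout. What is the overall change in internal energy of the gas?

V₁ = nRT₁/P₁ = 4.22×8.314×436/327 = 46.8 L.
Step 1 — Adiabatic: T₂/T₁ = (P₂/P₁)^((γ−1)/γ) ⇒ T₂ = 436×(0.187)^0.400 = 223 K; V₂ = 128 L.
ΔU = nCvΔT = 4.22×12.5×(223−436) = -11200 J.
Q = 0 for an adiabatic process, so W = −ΔU = 11200 J.
State after step 1: P = 61.1 kPa, V = 128 L, T = 223 K.
Step 2 — Isochoric: V stays 128 L; P/T = const ⇒ T₂ = 578 K, P₂ = 158 kPa.
W = 0 (no volume change).
ΔU = nCvΔT = 4.22×12.5×(578−223) = 18700 J.
Q = ΔU = 18700 J.
Net over both steps: W = 11200 J, Q = 18700 J, ΔU = 7470 J.

7470 J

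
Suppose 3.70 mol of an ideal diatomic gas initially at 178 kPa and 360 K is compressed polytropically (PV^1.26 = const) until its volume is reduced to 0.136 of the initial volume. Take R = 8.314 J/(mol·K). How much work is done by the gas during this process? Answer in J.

-29000 J

V₁ = nRT₁/P₁ = 3.70×8.314×360/178 = 62.2 L.
Polytropic n=1.26: T₂ = T₁(V₁/V₂)^(n−1) = 360×(7.35)^0.26 = 605 K; P₂ = P₁(V₁/V₂)^n = 2200 kPa.
W = (P₁V₁−P₂V₂)/(n−1) = (178×62.2−2200×8.46)/0.26 = -29000 J.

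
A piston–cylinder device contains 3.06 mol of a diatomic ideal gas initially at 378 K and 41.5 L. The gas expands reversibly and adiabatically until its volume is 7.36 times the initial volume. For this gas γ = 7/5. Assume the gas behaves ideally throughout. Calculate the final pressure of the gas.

P₁ = nRT₁/V₁ = 3.06×8.314×378/41.5 = 232 kPa.
Adiabatic: TV^(γ−1) = const ⇒ T₂ = 378×(0.136)^0.400 = 170 K; PV^γ = const ⇒ P₂ = 14.2 kPa.

14.2 kPa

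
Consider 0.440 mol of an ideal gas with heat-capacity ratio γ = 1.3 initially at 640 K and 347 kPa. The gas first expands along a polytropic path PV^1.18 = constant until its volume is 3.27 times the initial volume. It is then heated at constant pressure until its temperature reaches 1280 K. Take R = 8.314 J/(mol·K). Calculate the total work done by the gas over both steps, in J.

5290 J

V₁ = nRT₁/P₁ = 0.440×8.314×640/347 = 6.75 L.
Step 1 — Polytropic n=1.18: T₂ = T₁(V₁/V₂)^(n−1) = 640×(0.306)^0.18 = 517 K; P₂ = P₁(V₁/V₂)^n = 85.7 kPa.
W = (P₁V₁−P₂V₂)/(n−1) = (347×6.75−85.7×22.1)/0.18 = 2500 J.
ΔU = nCvΔT = 0.440×27.7×(517−640) = -1500 J.
Q = ΔU + W = 999 J.
State after step 1: P = 85.7 kPa, V = 22.1 L, T = 517 K.
Step 2 — Isobaric: P stays 85.7 kPa; V/T = const ⇒ T₂ = 1280 K, V₂ = 54.6 L.
W = PΔV = 85.7×(54.6−22.1) kPa·L = 2790 J.
ΔU = nCvΔT = 0.440×27.7×(1280−517) = 9300 J.
Q = ΔU + W = nCpΔT = 12100 J.
Net over both steps: W = 5290 J, Q = 13100 J, ΔU = 7800 J.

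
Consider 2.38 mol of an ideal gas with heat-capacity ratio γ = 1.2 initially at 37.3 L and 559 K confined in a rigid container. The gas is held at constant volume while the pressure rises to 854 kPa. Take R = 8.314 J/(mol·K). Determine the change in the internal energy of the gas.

104000 J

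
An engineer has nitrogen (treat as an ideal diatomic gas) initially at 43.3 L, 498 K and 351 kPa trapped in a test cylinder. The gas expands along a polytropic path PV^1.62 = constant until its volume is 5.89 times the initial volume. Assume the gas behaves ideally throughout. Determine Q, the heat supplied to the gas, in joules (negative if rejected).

n = P₁V₁/(RT₁) = 351×43.3/(8.314×498) = 3.67 mol.
Polytropic n=1.62: T₂ = T₁(V₁/V₂)^(n−1) = 498×(0.170)^0.62 = 166 K; P₂ = P₁(V₁/V₂)^n = 19.8 kPa.
W = (P₁V₁−P₂V₂)/(n−1) = (351×43.3−19.8×255)/0.62 = 16300 J.
ΔU = nCvΔT = 3.67×20.8×(166−498) = -25300 J.
Q = ΔU + W = -8990 J.

-8990 J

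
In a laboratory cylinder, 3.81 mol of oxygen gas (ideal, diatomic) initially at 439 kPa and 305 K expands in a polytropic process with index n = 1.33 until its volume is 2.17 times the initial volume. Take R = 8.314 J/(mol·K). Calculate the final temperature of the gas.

236 K

V₁ = nRT₁/P₁ = 3.81×8.314×305/439 = 22.0 L.
Polytropic n=1.33: T₂ = T₁(V₁/V₂)^(n−1) = 305×(0.461)^0.33 = 236 K; P₂ = P₁(V₁/V₂)^n = 157 kPa.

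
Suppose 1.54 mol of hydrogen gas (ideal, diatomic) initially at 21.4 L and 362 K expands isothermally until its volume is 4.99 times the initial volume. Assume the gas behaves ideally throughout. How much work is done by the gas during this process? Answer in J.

P₁ = nRT₁/V₁ = 1.54×8.314×362/21.4 = 217 kPa.
Isothermal: T stays 362 K; PV = const ⇒ V₂ = 107 L, P₂ = 43.4 kPa.
W = nRT ln(V₂/V₁) = 1.54×8.314×362×ln(4.99) = 7450 J.

7450 J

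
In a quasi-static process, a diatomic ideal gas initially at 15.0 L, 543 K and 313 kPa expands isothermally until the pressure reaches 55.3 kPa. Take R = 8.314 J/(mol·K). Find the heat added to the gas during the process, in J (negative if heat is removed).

8140 J

n = P₁V₁/(RT₁) = 313×15.0/(8.314×543) = 1.04 mol.
Isothermal: T stays 543 K; PV = const ⇒ V₂ = 84.9 L, P₂ = 55.3 kPa.
ΔU = 0 (ideal gas, T constant).
W = nRT ln(V₂/V₁) = 1.04×8.314×543×ln(5.66) = 8140 J.
Q = ΔU + W = 8140 J.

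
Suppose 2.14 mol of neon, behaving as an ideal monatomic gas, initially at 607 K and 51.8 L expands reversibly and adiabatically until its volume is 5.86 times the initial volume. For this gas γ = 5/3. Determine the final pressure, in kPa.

10.9 kPa

P₁ = nRT₁/V₁ = 2.14×8.314×607/51.8 = 208 kPa.
Adiabatic: TV^(γ−1) = const ⇒ T₂ = 607×(0.171)^0.667 = 187 K; PV^γ = const ⇒ P₂ = 10.9 kPa.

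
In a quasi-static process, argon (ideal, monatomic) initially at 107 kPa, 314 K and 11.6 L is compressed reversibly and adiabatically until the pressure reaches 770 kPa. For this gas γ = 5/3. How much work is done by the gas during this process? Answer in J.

-2240 J

n = P₁V₁/(RT₁) = 107×11.6/(8.314×314) = 0.475 mol.
Adiabatic: T₂/T₁ = (P₂/P₁)^((γ−1)/γ) ⇒ T₂ = 314×(7.20)^0.400 = 691 K; V₂ = 3.55 L.
ΔU = nCvΔT = 0.475×12.5×(691−314) = 2240 J.
Q = 0 for an adiabatic process, so W = −ΔU = -2240 J.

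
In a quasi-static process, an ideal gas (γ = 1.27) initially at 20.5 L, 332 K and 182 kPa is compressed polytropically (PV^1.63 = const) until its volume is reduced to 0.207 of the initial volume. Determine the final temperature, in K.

Polytropic n=1.63: T₂ = T₁(V₁/V₂)^(n−1) = 332×(4.83)^0.63 = 896 K; P₂ = P₁(V₁/V₂)^n = 2370 kPa.

896 K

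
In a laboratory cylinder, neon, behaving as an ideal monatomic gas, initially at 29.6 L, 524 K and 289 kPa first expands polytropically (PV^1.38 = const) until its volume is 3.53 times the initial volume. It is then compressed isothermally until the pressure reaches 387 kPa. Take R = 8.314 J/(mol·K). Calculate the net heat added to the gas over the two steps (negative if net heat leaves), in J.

n = P₁V₁/(RT₁) = 289×29.6/(8.314×524) = 1.96 mol.
Step 1 — Polytropic n=1.38: T₂ = T₁(V₁/V₂)^(n−1) = 524×(0.283)^0.38 = 324 K; P₂ = P₁(V₁/V₂)^n = 50.7 kPa.
W = (P₁V₁−P₂V₂)/(n−1) = (289×29.6−50.7×104)/0.38 = 8570 J.
ΔU = nCvΔT = 1.96×12.5×(324−524) = -4890 J.
Q = ΔU + W = 3690 J.
State after step 1: P = 50.7 kPa, V = 104 L, T = 324 K.
Step 2 — Isothermal: T stays 324 K; PV = const ⇒ V₂ = 13.7 L, P₂ = 387 kPa.
ΔU = 0 (ideal gas, T constant).
W = nRT ln(V₂/V₁) = 1.96×8.314×324×ln(0.131) = -10800 J.
Q = ΔU + W = -10800 J.
Net over both steps: W = -2190 J, Q = -7080 J, ΔU = -4890 J.

-7080 J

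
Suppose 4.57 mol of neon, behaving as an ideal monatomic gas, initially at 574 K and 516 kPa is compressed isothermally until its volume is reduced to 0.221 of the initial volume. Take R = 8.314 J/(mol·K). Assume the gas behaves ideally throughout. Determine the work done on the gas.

32900 J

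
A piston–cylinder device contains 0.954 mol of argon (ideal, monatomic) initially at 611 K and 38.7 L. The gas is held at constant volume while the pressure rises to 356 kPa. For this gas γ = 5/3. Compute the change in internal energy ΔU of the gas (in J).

13400 J

P₁ = nRT₁/V₁ = 0.954×8.314×611/38.7 = 125 kPa.
Isochoric: V stays 38.7 L; P/T = const ⇒ T₂ = 1740 K, P₂ = 356 kPa.
For an ideal gas ΔU = nCvΔT with Cv = (3/2)R = 12.5 J/(mol·K).
ΔU = 0.954×12.5×(1740−611) = 13400 J.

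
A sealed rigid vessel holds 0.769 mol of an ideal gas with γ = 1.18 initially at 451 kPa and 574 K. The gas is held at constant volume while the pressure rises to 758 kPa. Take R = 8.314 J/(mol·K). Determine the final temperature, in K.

V₁ = nRT₁/P₁ = 0.769×8.314×574/451 = 8.14 L.
Isochoric: V stays 8.14 L; P/T = const ⇒ T₂ = 965 K, P₂ = 758 kPa.

965 K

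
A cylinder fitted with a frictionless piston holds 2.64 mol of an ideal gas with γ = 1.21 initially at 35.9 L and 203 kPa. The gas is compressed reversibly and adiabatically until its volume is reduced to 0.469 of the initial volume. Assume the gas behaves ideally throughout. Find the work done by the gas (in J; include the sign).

-5980 J

T₁ = P₁V₁/(nR) = 203×35.9/(2.64×8.314) = 332 K.
Adiabatic: TV^(γ−1) = const ⇒ T₂ = 332×(2.13)^0.210 = 389 K; PV^γ = const ⇒ P₂ = 507 kPa.
ΔU = nCvΔT = 2.64×39.6×(389−332) = 5980 J.
Q = 0 for an adiabatic process, so W = −ΔU = -5980 J.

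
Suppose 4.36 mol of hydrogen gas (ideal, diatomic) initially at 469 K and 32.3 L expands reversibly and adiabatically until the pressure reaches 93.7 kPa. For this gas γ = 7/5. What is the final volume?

P₁ = nRT₁/V₁ = 4.36×8.314×469/32.3 = 526 kPa.
Adiabatic: T₂/T₁ = (P₂/P₁)^((γ−1)/γ) ⇒ T₂ = 469×(0.178)^0.286 = 286 K; V₂ = 111 L.

111 L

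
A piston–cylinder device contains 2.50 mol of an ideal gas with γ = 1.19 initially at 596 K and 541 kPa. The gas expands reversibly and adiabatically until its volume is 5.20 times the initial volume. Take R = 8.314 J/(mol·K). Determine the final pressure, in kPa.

V₁ = nRT₁/P₁ = 2.50×8.314×596/541 = 22.9 L.
Adiabatic: TV^(γ−1) = const ⇒ T₂ = 596×(0.192)^0.190 = 436 K; PV^γ = const ⇒ P₂ = 76.1 kPa.

76.1 kPa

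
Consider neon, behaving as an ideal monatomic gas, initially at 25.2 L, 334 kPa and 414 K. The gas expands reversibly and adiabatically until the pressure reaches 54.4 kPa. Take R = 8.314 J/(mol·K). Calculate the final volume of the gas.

Adiabatic: T₂/T₁ = (P₂/P₁)^((γ−1)/γ) ⇒ T₂ = 414×(0.163)^0.400 = 200 K; V₂ = 74.9 L.

74.9 L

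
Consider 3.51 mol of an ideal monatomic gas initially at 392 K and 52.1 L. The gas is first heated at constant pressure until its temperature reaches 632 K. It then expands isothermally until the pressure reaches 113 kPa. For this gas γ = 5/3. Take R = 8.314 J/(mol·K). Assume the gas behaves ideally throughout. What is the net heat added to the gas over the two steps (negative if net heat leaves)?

P₁ = nRT₁/V₁ = 3.51×8.314×392/52.1 = 220 kPa.
Step 1 — Isobaric: P stays 220 kPa; V/T = const ⇒ T₂ = 632 K, V₂ = 84.0 L.
W = PΔV = 220×(84.0−52.1) kPa·L = 7000 J.
ΔU = nCvΔT = 3.51×12.5×(632−392) = 10500 J.
Q = ΔU + W = nCpΔT = 17500 J.
State after step 1: P = 220 kPa, V = 84.0 L, T = 632 K.
Step 2 — Isothermal: T stays 632 K; PV = const ⇒ V₂ = 163 L, P₂ = 113 kPa.
ΔU = 0 (ideal gas, T constant).
W = nRT ln(V₂/V₁) = 3.51×8.314×632×ln(1.94) = 12300 J.
Q = ΔU + W = 12300 J.
Net over both steps: W = 19300 J, Q = 29800 J, ΔU = 10500 J.

29800 J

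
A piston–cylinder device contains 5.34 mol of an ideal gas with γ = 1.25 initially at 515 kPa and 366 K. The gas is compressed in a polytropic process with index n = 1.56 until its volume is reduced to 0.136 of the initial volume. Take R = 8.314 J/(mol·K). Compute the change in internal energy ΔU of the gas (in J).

V₁ = nRT₁/P₁ = 5.34×8.314×366/515 = 31.6 L.
Polytropic n=1.56: T₂ = T₁(V₁/V₂)^(n−1) = 366×(7.35)^0.56 = 1120 K; P₂ = P₁(V₁/V₂)^n = 11600 kPa.
For an ideal gas ΔU = nCvΔT with Cv = R/(γ−1) = 33.3 J/(mol·K).
ΔU = 5.34×33.3×(1120−366) = 134000 J.

134000 J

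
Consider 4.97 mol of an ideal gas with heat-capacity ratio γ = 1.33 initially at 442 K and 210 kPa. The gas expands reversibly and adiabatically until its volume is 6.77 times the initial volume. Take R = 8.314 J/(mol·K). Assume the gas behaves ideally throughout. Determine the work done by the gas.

V₁ = nRT₁/P₁ = 4.97×8.314×442/210 = 87.0 L.
Adiabatic: TV^(γ−1) = const ⇒ T₂ = 442×(0.148)^0.330 = 235 K; PV^γ = const ⇒ P₂ = 16.5 kPa.
ΔU = nCvΔT = 4.97×25.2×(235−442) = -25900 J.
Q = 0 for an adiabatic process, so W = −ΔU = 25900 J.

25900 J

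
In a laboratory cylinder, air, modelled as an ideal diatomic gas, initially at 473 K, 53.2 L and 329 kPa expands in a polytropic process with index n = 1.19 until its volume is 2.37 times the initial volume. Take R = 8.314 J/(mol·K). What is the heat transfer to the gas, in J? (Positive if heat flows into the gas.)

n = P₁V₁/(RT₁) = 329×53.2/(8.314×473) = 4.45 mol.
Polytropic n=1.19: T₂ = T₁(V₁/V₂)^(n−1) = 473×(0.422)^0.19 = 401 K; P₂ = P₁(V₁/V₂)^n = 118 kPa.
W = (P₁V₁−P₂V₂)/(n−1) = (329×53.2−118×126)/0.19 = 13900 J.
ΔU = nCvΔT = 4.45×20.8×(401−473) = -6620 J.
Q = ΔU + W = 7310 J.

7310 J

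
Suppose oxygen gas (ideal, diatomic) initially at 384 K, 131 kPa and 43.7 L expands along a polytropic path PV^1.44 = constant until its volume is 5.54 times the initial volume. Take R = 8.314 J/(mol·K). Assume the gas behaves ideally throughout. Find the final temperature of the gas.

181 K

Polytropic n=1.44: T₂ = T₁(V₁/V₂)^(n−1) = 384×(0.181)^0.44 = 181 K; P₂ = P₁(V₁/V₂)^n = 11.1 kPa.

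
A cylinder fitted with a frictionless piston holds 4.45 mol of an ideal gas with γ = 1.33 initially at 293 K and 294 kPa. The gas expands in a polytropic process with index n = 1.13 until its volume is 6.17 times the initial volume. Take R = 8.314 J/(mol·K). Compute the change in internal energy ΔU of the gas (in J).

V₁ = nRT₁/P₁ = 4.45×8.314×293/294 = 36.9 L.
Polytropic n=1.13: T₂ = T₁(V₁/V₂)^(n−1) = 293×(0.162)^0.13 = 231 K; P₂ = P₁(V₁/V₂)^n = 37.6 kPa.
For an ideal gas ΔU = nCvΔT with Cv = R/(γ−1) = 25.2 J/(mol·K).
ΔU = 4.45×25.2×(231−293) = -6920 J.

-6920 J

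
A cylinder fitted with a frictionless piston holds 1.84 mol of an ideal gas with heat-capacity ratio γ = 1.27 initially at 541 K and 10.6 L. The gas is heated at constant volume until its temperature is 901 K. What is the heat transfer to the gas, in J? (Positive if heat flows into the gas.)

P₁ = nRT₁/V₁ = 1.84×8.314×541/10.6 = 781 kPa.
Isochoric: V stays 10.6 L; P/T = const ⇒ T₂ = 901 K, P₂ = 1300 kPa.
W = 0 (no volume change).
ΔU = nCvΔT = 1.84×30.8×(901−541) = 20400 J.
Q = ΔU = 20400 J.

20400 J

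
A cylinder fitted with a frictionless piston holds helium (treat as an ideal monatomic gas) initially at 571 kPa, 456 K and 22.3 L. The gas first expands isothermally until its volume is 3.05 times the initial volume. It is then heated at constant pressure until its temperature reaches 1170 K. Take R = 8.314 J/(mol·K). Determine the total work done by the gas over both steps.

34100 J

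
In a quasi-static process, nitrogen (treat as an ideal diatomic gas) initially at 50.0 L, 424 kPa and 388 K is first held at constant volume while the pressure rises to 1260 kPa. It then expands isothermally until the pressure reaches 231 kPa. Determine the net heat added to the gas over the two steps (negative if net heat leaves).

n = P₁V₁/(RT₁) = 424×50.0/(8.314×388) = 6.57 mol.
Step 1 — Isochoric: V stays 50.0 L; P/T = const ⇒ T₂ = 1150 K, P₂ = 1260 kPa.
W = 0 (no volume change).
ΔU = nCvΔT = 6.57×20.8×(1150−388) = 105000 J.
Q = ΔU = 105000 J.
State after step 1: P = 1260 kPa, V = 50.0 L, T = 1150 K.
Step 2 — Isothermal: T stays 1150 K; PV = const ⇒ V₂ = 273 L, P₂ = 231 kPa.
ΔU = 0 (ideal gas, T constant).
W = nRT ln(V₂/V₁) = 6.57×8.314×1150×ln(5.45) = 107000 J.
Q = ΔU + W = 107000 J.
Net over both steps: W = 107000 J, Q = 211000 J, ΔU = 105000 J.

211000 J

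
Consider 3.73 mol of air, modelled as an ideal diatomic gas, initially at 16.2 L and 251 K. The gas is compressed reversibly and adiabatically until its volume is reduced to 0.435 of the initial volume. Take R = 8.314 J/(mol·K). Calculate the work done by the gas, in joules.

P₁ = nRT₁/V₁ = 3.73×8.314×251/16.2 = 480 kPa.
Adiabatic: TV^(γ−1) = const ⇒ T₂ = 251×(2.30)^0.400 = 350 K; PV^γ = const ⇒ P₂ = 1540 kPa.
ΔU = nCvΔT = 3.73×20.8×(350−251) = 7690 J.
Q = 0 for an adiabatic process, so W = −ΔU = -7690 J.

-7690 J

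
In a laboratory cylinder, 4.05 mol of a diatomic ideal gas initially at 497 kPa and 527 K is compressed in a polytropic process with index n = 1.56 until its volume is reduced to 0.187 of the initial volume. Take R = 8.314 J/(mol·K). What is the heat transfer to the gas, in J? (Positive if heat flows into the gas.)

V₁ = nRT₁/P₁ = 4.05×8.314×527/497 = 35.7 L.
Polytropic n=1.56: T₂ = T₁(V₁/V₂)^(n−1) = 527×(5.35)^0.56 = 1350 K; P₂ = P₁(V₁/V₂)^n = 6800 kPa.
W = (P₁V₁−P₂V₂)/(n−1) = (497×35.7−6800×6.68)/0.56 = -49300 J.
ΔU = nCvΔT = 4.05×20.8×(1350−527) = 69100 J.
Q = ΔU + W = 19700 J.

19700 J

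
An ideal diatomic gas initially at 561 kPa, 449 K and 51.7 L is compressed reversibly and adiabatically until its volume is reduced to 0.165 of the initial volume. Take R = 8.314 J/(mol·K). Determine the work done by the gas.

-76600 J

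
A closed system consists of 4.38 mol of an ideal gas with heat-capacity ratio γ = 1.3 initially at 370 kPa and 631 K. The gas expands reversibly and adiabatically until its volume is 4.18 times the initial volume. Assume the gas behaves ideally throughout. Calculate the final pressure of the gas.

V₁ = nRT₁/P₁ = 4.38×8.314×631/370 = 62.1 L.
Adiabatic: TV^(γ−1) = const ⇒ T₂ = 631×(0.239)^0.300 = 411 K; PV^γ = const ⇒ P₂ = 57.6 kPa.

57.6 kPa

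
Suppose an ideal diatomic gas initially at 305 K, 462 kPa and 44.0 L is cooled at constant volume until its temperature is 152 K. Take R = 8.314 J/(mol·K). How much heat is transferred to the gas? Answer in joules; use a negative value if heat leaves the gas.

n = P₁V₁/(RT₁) = 462×44.0/(8.314×305) = 8.02 mol.
Isochoric: V stays 44.0 L; P/T = const ⇒ T₂ = 152 K, P₂ = 230 kPa.
W = 0 (no volume change).
ΔU = nCvΔT = 8.02×20.8×(152−305) = -25500 J.
Q = ΔU = -25500 J.

-25500 J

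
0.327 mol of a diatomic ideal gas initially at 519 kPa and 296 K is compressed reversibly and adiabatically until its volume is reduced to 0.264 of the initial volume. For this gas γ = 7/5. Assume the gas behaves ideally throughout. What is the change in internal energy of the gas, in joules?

1420 J

V₁ = nRT₁/P₁ = 0.327×8.314×296/519 = 1.55 L.
Adiabatic: TV^(γ−1) = const ⇒ T₂ = 296×(3.79)^0.400 = 504 K; PV^γ = const ⇒ P₂ = 3350 kPa.
For an ideal gas ΔU = nCvΔT with Cv = (5/2)R = 20.8 J/(mol·K).
ΔU = 0.327×20.8×(504−296) = 1420 J.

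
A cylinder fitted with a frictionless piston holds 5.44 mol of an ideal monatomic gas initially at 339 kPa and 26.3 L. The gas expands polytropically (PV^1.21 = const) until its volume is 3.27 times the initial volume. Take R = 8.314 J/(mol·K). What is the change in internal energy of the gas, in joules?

T₁ = P₁V₁/(nR) = 339×26.3/(5.44×8.314) = 197 K.
Polytropic n=1.21: T₂ = T₁(V₁/V₂)^(n−1) = 197×(0.306)^0.21 = 154 K; P₂ = P₁(V₁/V₂)^n = 80.8 kPa.
For an ideal gas ΔU = nCvΔT with Cv = (3/2)R = 12.5 J/(mol·K).
ΔU = 5.44×12.5×(154−197) = -2950 J.

-2950 J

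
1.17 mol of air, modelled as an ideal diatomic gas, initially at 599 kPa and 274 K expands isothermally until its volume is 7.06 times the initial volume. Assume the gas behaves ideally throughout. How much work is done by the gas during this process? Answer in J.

V₁ = nRT₁/P₁ = 1.17×8.314×274/599 = 4.45 L.
Isothermal: T stays 274 K; PV = const ⇒ V₂ = 31.4 L, P₂ = 84.8 kPa.
W = nRT ln(V₂/V₁) = 1.17×8.314×274×ln(7.06) = 5210 J.

5210 J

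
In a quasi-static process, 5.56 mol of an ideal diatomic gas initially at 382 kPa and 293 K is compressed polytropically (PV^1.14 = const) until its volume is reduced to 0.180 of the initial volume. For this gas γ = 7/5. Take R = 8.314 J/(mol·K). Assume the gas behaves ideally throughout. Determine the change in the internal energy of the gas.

9190 J

V₁ = nRT₁/P₁ = 5.56×8.314×293/382 = 35.5 L.
Polytropic n=1.14: T₂ = T₁(V₁/V₂)^(n−1) = 293×(5.56)^0.14 = 373 K; P₂ = P₁(V₁/V₂)^n = 2700 kPa.
For an ideal gas ΔU = nCvΔT with Cv = (5/2)R = 20.8 J/(mol·K).
ΔU = 5.56×20.8×(373−293) = 9190 J.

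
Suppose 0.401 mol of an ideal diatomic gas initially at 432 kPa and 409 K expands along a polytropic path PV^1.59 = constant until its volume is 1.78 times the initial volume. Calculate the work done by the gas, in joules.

666 J

V₁ = nRT₁/P₁ = 0.401×8.314×409/432 = 3.16 L.
Polytropic n=1.59: T₂ = T₁(V₁/V₂)^(n−1) = 409×(0.562)^0.59 = 291 K; P₂ = P₁(V₁/V₂)^n = 173 kPa.
W = (P₁V₁−P₂V₂)/(n−1) = (432×3.16−173×5.62)/0.59 = 666 J.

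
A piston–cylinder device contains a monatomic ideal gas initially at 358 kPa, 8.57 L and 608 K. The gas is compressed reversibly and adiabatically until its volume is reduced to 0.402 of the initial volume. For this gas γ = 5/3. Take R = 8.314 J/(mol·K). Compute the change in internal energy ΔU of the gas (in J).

n = P₁V₁/(RT₁) = 358×8.57/(8.314×608) = 0.607 mol.
Adiabatic: TV^(γ−1) = const ⇒ T₂ = 608×(2.49)^0.667 = 1120 K; PV^γ = const ⇒ P₂ = 1630 kPa.
For an ideal gas ΔU = nCvΔT with Cv = (3/2)R = 12.5 J/(mol·K).
ΔU = 0.607×12.5×(1120−608) = 3850 J.

3850 J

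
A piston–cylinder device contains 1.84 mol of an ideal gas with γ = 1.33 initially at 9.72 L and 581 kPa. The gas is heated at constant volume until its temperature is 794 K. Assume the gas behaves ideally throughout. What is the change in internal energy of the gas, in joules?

19700 J

T₁ = P₁V₁/(nR) = 581×9.72/(1.84×8.314) = 369 K.
Isochoric: V stays 9.72 L; P/T = const ⇒ T₂ = 794 K, P₂ = 1250 kPa.
For an ideal gas ΔU = nCvΔT with Cv = R/(γ−1) = 25.2 J/(mol·K).
ΔU = 1.84×25.2×(794−369) = 19700 J.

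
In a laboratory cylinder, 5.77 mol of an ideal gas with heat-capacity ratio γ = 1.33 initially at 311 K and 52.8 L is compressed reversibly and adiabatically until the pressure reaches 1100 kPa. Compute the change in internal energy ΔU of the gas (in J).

18100 J

P₁ = nRT₁/V₁ = 5.77×8.314×311/52.8 = 283 kPa.
Adiabatic: T₂/T₁ = (P₂/P₁)^((γ−1)/γ) ⇒ T₂ = 311×(3.89)^0.248 = 436 K; V₂ = 19.0 L.
For an ideal gas ΔU = nCvΔT with Cv = R/(γ−1) = 25.2 J/(mol·K).
ΔU = 5.77×25.2×(436−311) = 18100 J.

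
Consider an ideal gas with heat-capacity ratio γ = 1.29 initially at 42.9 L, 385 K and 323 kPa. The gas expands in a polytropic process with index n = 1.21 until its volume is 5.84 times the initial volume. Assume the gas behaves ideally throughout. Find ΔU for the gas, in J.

-14800 J

n = P₁V₁/(RT₁) = 323×42.9/(8.314×385) = 4.33 mol.
Polytropic n=1.21: T₂ = T₁(V₁/V₂)^(n−1) = 385×(0.171)^0.21 = 266 K; P₂ = P₁(V₁/V₂)^n = 38.2 kPa.
For an ideal gas ΔU = nCvΔT with Cv = R/(γ−1) = 28.7 J/(mol·K).
ΔU = 4.33×28.7×(266−385) = -14800 J.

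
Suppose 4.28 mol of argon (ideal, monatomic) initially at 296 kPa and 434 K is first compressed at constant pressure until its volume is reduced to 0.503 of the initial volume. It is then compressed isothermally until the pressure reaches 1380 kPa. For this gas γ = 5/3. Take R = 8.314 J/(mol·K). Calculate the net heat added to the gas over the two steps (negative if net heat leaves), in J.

V₁ = nRT₁/P₁ = 4.28×8.314×434/296 = 52.2 L.
Step 1 — Isobaric: P stays 296 kPa; V/T = const ⇒ T₂ = 218 K, V₂ = 26.2 L.
W = PΔV = 296×(26.2−52.2) kPa·L = -7680 J.
ΔU = nCvΔT = 4.28×12.5×(218−434) = -11500 J.
Q = ΔU + W = nCpΔT = -19200 J.
State after step 1: P = 296 kPa, V = 26.2 L, T = 218 K.
Step 2 — Isothermal: T stays 218 K; PV = const ⇒ V₂ = 5.63 L, P₂ = 1380 kPa.
ΔU = 0 (ideal gas, T constant).
W = nRT ln(V₂/V₁) = 4.28×8.314×218×ln(0.214) = -12000 J.
Q = ΔU + W = -12000 J.
Net over both steps: W = -19600 J, Q = -31100 J, ΔU = -11500 J.

-31100 J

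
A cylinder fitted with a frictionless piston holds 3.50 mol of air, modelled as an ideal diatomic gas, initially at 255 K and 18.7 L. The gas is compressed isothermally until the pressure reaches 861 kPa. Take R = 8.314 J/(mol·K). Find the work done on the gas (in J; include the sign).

P₁ = nRT₁/V₁ = 3.50×8.314×255/18.7 = 397 kPa.
Isothermal: T stays 255 K; PV = const ⇒ V₂ = 8.62 L, P₂ = 861 kPa.
W = nRT ln(V₂/V₁) = 3.50×8.314×255×ln(0.461) = -5750 J.
Work done on the gas = −W_by = 5750 J.

5750 J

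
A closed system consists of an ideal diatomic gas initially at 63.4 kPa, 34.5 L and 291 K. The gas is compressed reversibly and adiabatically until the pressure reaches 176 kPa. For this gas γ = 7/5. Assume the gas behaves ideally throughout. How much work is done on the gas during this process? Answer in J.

n = P₁V₁/(RT₁) = 63.4×34.5/(8.314×291) = 0.904 mol.
Adiabatic: T₂/T₁ = (P₂/P₁)^((γ−1)/γ) ⇒ T₂ = 291×(2.78)^0.286 = 390 K; V₂ = 16.6 L.
ΔU = nCvΔT = 0.904×20.8×(390−291) = 1850 J.
Q = 0 for an adiabatic process, so W = −ΔU = -1850 J.
Work done on the gas = −W_by = 1850 J.

1850 J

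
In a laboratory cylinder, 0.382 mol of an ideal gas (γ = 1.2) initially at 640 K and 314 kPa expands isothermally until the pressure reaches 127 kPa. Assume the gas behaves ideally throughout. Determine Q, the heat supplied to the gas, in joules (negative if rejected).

V₁ = nRT₁/P₁ = 0.382×8.314×640/314 = 6.47 L.
Isothermal: T stays 640 K; PV = const ⇒ V₂ = 16.0 L, P₂ = 127 kPa.
ΔU = 0 (ideal gas, T constant).
W = nRT ln(V₂/V₁) = 0.382×8.314×640×ln(2.47) = 1840 J.
Q = ΔU + W = 1840 J.

1840 J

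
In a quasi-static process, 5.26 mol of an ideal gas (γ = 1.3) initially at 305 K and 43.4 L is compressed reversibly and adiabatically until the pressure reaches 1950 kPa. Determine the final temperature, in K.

467 K

P₁ = nRT₁/V₁ = 5.26×8.314×305/43.4 = 307 kPa.
Adiabatic: T₂/T₁ = (P₂/P₁)^((γ−1)/γ) ⇒ T₂ = 305×(6.34)^0.231 = 467 K; V₂ = 10.5 L.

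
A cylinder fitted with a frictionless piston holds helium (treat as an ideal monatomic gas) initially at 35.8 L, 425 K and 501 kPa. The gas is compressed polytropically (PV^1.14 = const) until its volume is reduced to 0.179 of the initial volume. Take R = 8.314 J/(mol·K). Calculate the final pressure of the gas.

3560 kPa

Polytropic n=1.14: T₂ = T₁(V₁/V₂)^(n−1) = 425×(5.59)^0.14 = 541 K; P₂ = P₁(V₁/V₂)^n = 3560 kPa.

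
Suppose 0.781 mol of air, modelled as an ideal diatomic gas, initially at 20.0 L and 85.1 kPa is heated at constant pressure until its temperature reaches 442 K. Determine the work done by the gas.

T₁ = P₁V₁/(nR) = 85.1×20.0/(0.781×8.314) = 262 K.
Isobaric: P stays 85.1 kPa; V/T = const ⇒ T₂ = 442 K, V₂ = 33.7 L.
W = PΔV = 85.1×(33.7−20.0) kPa·L = 1170 J.

1170 J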